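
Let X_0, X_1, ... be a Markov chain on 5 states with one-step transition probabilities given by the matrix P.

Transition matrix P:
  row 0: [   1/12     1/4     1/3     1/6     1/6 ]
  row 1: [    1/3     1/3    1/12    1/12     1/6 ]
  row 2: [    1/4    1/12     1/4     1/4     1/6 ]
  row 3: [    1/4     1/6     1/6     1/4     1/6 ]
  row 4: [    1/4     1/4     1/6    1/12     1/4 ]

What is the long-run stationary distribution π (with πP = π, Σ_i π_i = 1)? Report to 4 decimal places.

π = [0.2301, 0.2208, 0.2036, 0.1637, 0.1818]

Balance equations π_j = Σ_i π_i·P[i][j]:
  π_0 = 1/12·π_0 + 1/3·π_1 + 1/4·π_2 + 1/4·π_3 + 1/4·π_4
  π_1 = 1/4·π_0 + 1/3·π_1 + 1/12·π_2 + 1/6·π_3 + 1/4·π_4
  π_2 = 1/3·π_0 + 1/12·π_1 + 1/4·π_2 + 1/6·π_3 + 1/6·π_4
  π_3 = 1/6·π_0 + 1/12·π_1 + 1/4·π_2 + 1/4·π_3 + 1/12·π_4
  normalize: π_0 + π_1 + π_2 + π_3 + π_4 = 1
Solving the linear system gives exactly π = [349/1517, 335/1517, 3397/16687, 2732/16687, 2/11].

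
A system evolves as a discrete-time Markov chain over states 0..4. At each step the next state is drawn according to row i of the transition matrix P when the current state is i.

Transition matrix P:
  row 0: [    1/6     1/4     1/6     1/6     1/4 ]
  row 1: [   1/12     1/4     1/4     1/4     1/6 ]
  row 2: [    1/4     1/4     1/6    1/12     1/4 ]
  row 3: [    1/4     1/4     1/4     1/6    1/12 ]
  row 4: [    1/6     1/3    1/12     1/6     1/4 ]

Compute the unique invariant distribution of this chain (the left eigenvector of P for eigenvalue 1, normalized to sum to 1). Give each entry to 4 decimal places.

π = [0.1745, 0.2666, 0.1867, 0.1733, 0.1989]

Balance equations π_j = Σ_i π_i·P[i][j]:
  π_0 = 1/6·π_0 + 1/12·π_1 + 1/4·π_2 + 1/4·π_3 + 1/6·π_4
  π_1 = 1/4·π_0 + 1/4·π_1 + 1/4·π_2 + 1/4·π_3 + 1/3·π_4
  π_2 = 1/6·π_0 + 1/4·π_1 + 1/6·π_2 + 1/4·π_3 + 1/12·π_4
  π_3 = 1/6·π_0 + 1/4·π_1 + 1/12·π_2 + 1/6·π_3 + 1/6·π_4
  normalize: π_0 + π_1 + π_2 + π_3 + π_4 = 1
Solving the linear system gives exactly π = [3676/21071, 5617/21071, 3935/21071, 3652/21071, 4191/21071].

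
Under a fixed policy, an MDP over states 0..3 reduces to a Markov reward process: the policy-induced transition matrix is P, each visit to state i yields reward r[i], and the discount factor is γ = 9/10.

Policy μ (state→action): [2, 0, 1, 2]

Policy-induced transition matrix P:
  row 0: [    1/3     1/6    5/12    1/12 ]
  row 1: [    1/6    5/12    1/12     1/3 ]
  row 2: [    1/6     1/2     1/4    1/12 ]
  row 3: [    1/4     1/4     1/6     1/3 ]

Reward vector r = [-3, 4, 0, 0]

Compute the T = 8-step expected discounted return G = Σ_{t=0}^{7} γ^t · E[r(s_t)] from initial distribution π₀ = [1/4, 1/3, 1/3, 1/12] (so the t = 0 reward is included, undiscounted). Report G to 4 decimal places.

G = 4.0196

t=0: π = [0.2500, 0.3333, 0.3333, 0.0833], E[r] = 0.5833, γ^t·E[r] = 0.583333, running G = 0.583333
t=1: π = [0.2153, 0.3681, 0.2292, 0.1875], E[r] = 0.8264, γ^t·E[r] = 0.743750, running G = 1.327083
t=2: π = [0.2182, 0.3507, 0.2089, 0.2222], E[r] = 0.7483, γ^t·E[r] = 0.606094, running G = 1.933177
t=3: π = [0.2215, 0.3425, 0.2094, 0.2266], E[r] = 0.7053, γ^t·E[r] = 0.514195, running G = 2.447372
t=4: π = [0.2225, 0.3410, 0.2110, 0.2256], E[r] = 0.6965, γ^t·E[r] = 0.456949, running G = 2.904321
t=5: π = [0.2225, 0.3410, 0.2115, 0.2250], E[r] = 0.6965, γ^t·E[r] = 0.411266, running G = 3.315587
t=6: π = [0.2225, 0.3412, 0.2115, 0.2248], E[r] = 0.6971, γ^t·E[r] = 0.370470, running G = 3.686057
t=7: π = [0.2225, 0.3412, 0.2115, 0.2248], E[r] = 0.6973, γ^t·E[r] = 0.333522, running G = 4.019579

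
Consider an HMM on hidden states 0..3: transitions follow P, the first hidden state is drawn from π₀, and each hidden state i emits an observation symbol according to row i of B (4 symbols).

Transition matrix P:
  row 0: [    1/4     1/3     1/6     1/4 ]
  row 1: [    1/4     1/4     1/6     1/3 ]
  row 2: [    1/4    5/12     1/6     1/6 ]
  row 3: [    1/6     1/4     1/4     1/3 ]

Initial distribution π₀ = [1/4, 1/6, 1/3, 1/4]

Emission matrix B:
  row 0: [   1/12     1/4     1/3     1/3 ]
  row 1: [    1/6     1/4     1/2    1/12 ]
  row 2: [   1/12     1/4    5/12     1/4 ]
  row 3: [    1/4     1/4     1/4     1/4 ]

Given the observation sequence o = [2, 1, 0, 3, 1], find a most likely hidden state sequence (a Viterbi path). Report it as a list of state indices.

path = [2, 1, 3, 3, 3]

t=0: δ = [8.333e-02, 8.333e-02, 1.389e-01, 6.250e-02]  (obs o_0=2)
t=1: δ = [8.681e-03, 1.447e-02, 5.787e-03, 6.944e-03]  ψ = [2, 2, 2, 1]  (obs o_1=1)
t=2: δ = [3.014e-04, 6.028e-04, 2.009e-04, 1.206e-03]  ψ = [1, 1, 1, 1]  (obs o_2=0)
t=3: δ = [6.698e-05, 2.512e-05, 7.535e-05, 1.005e-04]  ψ = [3, 3, 3, 3]  (obs o_3=3)
t=4: δ = [4.710e-06, 7.849e-06, 6.279e-06, 8.372e-06]  ψ = [2, 2, 3, 3]  (obs o_4=1)
backtrack: best end state = 3; path = [2, 1, 3, 3, 3]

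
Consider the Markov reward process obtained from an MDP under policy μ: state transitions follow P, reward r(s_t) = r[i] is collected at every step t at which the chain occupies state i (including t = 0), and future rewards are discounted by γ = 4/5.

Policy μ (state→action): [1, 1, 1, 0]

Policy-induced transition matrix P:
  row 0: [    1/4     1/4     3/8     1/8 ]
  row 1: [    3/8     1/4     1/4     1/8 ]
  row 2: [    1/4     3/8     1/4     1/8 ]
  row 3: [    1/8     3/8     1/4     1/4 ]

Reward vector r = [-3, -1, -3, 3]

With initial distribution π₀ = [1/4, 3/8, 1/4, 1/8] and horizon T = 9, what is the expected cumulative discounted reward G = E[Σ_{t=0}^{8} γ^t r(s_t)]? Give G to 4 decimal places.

G = -6.6367

t=0: π = [0.2500, 0.3750, 0.2500, 0.1250], E[r] = -1.5000, γ^t·E[r] = -1.500000, running G = -1.500000
t=1: π = [0.2813, 0.2969, 0.2813, 0.1406], E[r] = -1.5625, γ^t·E[r] = -1.250000, running G = -2.750000
t=2: π = [0.2695, 0.3027, 0.2852, 0.1426], E[r] = -1.5391, γ^t·E[r] = -0.985000, running G = -3.735000
t=3: π = [0.2700, 0.3035, 0.2837, 0.1428], E[r] = -1.5361, γ^t·E[r] = -0.786500, running G = -4.521500
t=4: π = [0.2701, 0.3033, 0.2838, 0.1429], E[r] = -1.5363, γ^t·E[r] = -0.629250, running G = -5.150750
t=5: π = [0.2701, 0.3033, 0.2838, 0.1429], E[r] = -1.5362, γ^t·E[r] = -0.503385, running G = -5.654135
t=6: π = [0.2701, 0.3033, 0.2838, 0.1429], E[r] = -1.5362, γ^t·E[r] = -0.402707, running G = -6.056842
t=7: π = [0.2701, 0.3033, 0.2838, 0.1429], E[r] = -1.5362, γ^t·E[r] = -0.322165, running G = -6.379007
t=8: π = [0.2701, 0.3033, 0.2838, 0.1429], E[r] = -1.5362, γ^t·E[r] = -0.257732, running G = -6.636739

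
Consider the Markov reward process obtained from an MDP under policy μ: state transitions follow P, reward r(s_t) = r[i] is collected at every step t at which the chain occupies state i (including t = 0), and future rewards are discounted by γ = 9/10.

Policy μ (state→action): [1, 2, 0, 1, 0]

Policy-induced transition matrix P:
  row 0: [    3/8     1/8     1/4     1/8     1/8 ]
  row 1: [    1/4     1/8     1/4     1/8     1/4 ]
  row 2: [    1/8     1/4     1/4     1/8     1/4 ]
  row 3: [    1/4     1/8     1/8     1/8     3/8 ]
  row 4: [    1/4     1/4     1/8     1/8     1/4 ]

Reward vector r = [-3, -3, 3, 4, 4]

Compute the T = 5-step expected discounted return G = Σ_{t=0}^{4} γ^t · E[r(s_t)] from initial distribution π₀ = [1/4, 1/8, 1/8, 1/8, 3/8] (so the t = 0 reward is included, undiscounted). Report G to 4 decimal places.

G = 3.4448

t=0: π = [0.2500, 0.1250, 0.1250, 0.1250, 0.3750], E[r] = 1.2500, γ^t·E[r] = 1.250000, running G = 1.250000
t=1: π = [0.2656, 0.1875, 0.1875, 0.1250, 0.2344], E[r] = 0.6406, γ^t·E[r] = 0.576563, running G = 1.826563
t=2: π = [0.2598, 0.1777, 0.2051, 0.1250, 0.2324], E[r] = 0.7324, γ^t·E[r] = 0.593262, running G = 2.419824
t=3: π = [0.2568, 0.1797, 0.2053, 0.1250, 0.2332], E[r] = 0.7390, γ^t·E[r] = 0.538741, running G = 2.958565
t=4: π = [0.2564, 0.1798, 0.2052, 0.1250, 0.2335], E[r] = 0.7410, γ^t·E[r] = 0.486188, running G = 3.444754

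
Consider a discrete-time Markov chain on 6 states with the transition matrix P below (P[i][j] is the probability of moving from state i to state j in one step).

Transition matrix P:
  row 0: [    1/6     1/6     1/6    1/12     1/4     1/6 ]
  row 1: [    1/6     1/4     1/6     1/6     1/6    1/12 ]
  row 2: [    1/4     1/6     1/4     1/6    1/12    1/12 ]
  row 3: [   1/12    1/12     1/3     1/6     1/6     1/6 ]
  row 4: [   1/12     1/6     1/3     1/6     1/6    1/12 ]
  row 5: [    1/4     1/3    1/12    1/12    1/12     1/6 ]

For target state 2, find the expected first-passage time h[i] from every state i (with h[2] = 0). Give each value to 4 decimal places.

First-step conditioning: h[2] = 0; for i ≠ 2, h[i] = 1 + Σ_k P[i][k]·h[k].
  h[0] = 1 + 1/6·h[0] + 1/6·h[1] + 1/12·h[3] + 1/4·h[4] + 1/6·h[5]
  h[1] = 1 + 1/6·h[0] + 1/4·h[1] + 1/6·h[3] + 1/6·h[4] + 1/12·h[5]
  h[3] = 1 + 1/12·h[0] + 1/12·h[1] + 1/6·h[3] + 1/6·h[4] + 1/6·h[5]
  h[4] = 1 + 1/12·h[0] + 1/6·h[1] + 1/6·h[3] + 1/6·h[4] + 1/12·h[5]
  h[5] = 1 + 1/4·h[0] + 1/3·h[1] + 1/12·h[3] + 1/12·h[4] + 1/6·h[5]
Solving the 5×5 linear system over states ≠ 2 gives exactly h = [28761/5960, 28497/5960, 0, 48027/11920, 47451/11920, 31953/5960] (h[2] = 0 is the target).

h = [4.8257, 4.7814, 0.0000, 4.0291, 3.9808, 5.3612]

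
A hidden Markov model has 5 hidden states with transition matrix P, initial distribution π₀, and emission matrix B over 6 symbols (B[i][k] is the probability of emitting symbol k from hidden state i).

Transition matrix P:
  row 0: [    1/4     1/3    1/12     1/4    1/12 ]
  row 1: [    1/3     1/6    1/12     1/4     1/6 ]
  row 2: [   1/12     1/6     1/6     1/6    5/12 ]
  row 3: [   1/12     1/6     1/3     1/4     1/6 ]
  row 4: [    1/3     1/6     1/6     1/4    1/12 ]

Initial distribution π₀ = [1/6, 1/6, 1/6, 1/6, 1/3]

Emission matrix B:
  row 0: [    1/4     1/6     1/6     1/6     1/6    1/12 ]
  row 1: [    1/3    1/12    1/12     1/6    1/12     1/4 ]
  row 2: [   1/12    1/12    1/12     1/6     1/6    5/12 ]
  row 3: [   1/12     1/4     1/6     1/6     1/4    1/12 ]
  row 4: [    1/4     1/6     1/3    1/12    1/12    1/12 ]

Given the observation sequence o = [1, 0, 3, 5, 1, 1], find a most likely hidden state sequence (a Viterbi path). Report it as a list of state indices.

t=0: δ = [2.778e-02, 1.389e-02, 1.389e-02, 4.167e-02, 5.556e-02]  (obs o_0=1)
t=1: δ = [4.630e-03, 3.086e-03, 1.157e-03, 1.157e-03, 1.736e-03]  ψ = [4, 0, 3, 4, 3]  (obs o_1=0)
t=2: δ = [1.929e-04, 2.572e-04, 6.430e-05, 1.929e-04, 4.287e-05]  ψ = [0, 0, 0, 0, 1]  (obs o_2=3)
t=3: δ = [7.144e-06, 1.608e-05, 2.679e-05, 5.358e-06, 3.572e-06]  ψ = [1, 0, 3, 1, 1]  (obs o_3=5)
t=4: δ = [8.931e-07, 3.721e-07, 3.721e-07, 1.116e-06, 1.861e-06]  ψ = [1, 2, 2, 2, 2]  (obs o_4=1)
t=5: δ = [1.034e-07, 2.584e-08, 3.101e-08, 1.163e-07, 3.101e-08]  ψ = [4, 4, 3, 4, 3]  (obs o_5=1)
backtrack: best end state = 3; path = [4, 0, 3, 2, 4, 3]

path = [4, 0, 3, 2, 4, 3]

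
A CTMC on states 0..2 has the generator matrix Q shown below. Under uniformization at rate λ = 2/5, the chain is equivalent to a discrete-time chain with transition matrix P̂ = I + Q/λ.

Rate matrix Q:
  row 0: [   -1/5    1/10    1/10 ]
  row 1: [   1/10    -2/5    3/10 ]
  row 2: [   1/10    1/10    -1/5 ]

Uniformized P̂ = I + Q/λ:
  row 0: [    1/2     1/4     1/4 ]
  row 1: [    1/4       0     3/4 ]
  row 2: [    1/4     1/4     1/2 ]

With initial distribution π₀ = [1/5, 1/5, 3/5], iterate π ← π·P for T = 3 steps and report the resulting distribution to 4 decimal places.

π = [0.3313, 0.2000, 0.4688]

t=0: π = [0.2000, 0.2000, 0.6000]
t=1: π = [0.3000, 0.2000, 0.5000]
t=2: π = [0.3250, 0.2000, 0.4750]
t=3: π = [0.3313, 0.2000, 0.4688]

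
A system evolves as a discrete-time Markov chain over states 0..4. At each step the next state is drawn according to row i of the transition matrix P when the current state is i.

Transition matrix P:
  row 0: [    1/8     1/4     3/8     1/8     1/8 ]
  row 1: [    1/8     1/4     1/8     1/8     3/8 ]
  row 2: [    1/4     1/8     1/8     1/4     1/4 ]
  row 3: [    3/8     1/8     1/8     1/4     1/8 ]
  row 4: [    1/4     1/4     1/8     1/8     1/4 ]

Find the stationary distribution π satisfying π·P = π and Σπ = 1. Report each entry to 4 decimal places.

π = [0.2180, 0.2065, 0.1795, 0.1685, 0.2275]

Balance equations π_j = Σ_i π_i·P[i][j]:
  π_0 = 1/8·π_0 + 1/8·π_1 + 1/4·π_2 + 3/8·π_3 + 1/4·π_4
  π_1 = 1/4·π_0 + 1/4·π_1 + 1/8·π_2 + 1/8·π_3 + 1/4·π_4
  π_2 = 3/8·π_0 + 1/8·π_1 + 1/8·π_2 + 1/8·π_3 + 1/8·π_4
  π_3 = 1/8·π_0 + 1/8·π_1 + 1/4·π_2 + 1/4·π_3 + 1/8·π_4
  normalize: π_0 + π_1 + π_2 + π_3 + π_4 = 1
Solving the linear system gives exactly π = [109/500, 413/2000, 359/2000, 337/2000, 91/400].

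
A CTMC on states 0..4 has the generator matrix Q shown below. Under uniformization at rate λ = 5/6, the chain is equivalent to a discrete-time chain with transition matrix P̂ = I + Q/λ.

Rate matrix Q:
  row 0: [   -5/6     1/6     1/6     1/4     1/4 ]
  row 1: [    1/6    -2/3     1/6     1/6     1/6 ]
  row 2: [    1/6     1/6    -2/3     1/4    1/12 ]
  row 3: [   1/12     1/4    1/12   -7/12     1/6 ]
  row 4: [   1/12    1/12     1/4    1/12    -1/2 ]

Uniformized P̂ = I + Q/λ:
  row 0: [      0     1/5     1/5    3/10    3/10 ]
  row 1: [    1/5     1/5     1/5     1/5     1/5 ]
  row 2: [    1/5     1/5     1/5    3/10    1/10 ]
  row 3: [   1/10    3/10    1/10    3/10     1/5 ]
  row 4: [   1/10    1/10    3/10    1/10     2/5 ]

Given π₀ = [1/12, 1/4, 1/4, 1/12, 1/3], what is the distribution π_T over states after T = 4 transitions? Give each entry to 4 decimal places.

π = [0.1273, 0.1992, 0.2008, 0.2320, 0.2408]

t=0: π = [0.0833, 0.2500, 0.2500, 0.0833, 0.3333]
t=1: π = [0.1417, 0.1750, 0.2250, 0.2083, 0.2500]
t=2: π = [0.1258, 0.1958, 0.2042, 0.2325, 0.2417]
t=3: π = [0.1274, 0.1991, 0.2009, 0.2321, 0.2405]
t=4: π = [0.1273, 0.1992, 0.2008, 0.2320, 0.2408]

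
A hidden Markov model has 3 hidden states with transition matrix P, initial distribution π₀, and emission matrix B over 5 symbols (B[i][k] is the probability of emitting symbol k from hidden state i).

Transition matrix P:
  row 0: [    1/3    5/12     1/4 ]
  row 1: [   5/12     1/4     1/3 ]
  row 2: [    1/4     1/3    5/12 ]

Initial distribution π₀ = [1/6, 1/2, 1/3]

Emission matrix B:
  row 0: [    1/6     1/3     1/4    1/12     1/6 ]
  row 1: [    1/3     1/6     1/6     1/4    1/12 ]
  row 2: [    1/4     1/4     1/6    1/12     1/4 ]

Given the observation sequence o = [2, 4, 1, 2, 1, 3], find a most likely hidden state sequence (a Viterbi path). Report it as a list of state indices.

path = [1, 0, 0, 1, 0, 1]

t=0: δ = [4.167e-02, 8.333e-02, 5.556e-02]  (obs o_0=2)
t=1: δ = [5.787e-03, 1.736e-03, 6.944e-03]  ψ = [1, 1, 1]  (obs o_1=4)
t=2: δ = [6.430e-04, 4.019e-04, 7.234e-04]  ψ = [0, 0, 2]  (obs o_2=1)
t=3: δ = [5.358e-05, 4.465e-05, 5.023e-05]  ψ = [0, 0, 2]  (obs o_3=2)
t=4: δ = [6.202e-06, 3.721e-06, 5.233e-06]  ψ = [1, 0, 2]  (obs o_4=1)
t=5: δ = [1.723e-07, 6.460e-07, 1.817e-07]  ψ = [0, 0, 2]  (obs o_5=3)
backtrack: best end state = 1; path = [1, 0, 0, 1, 0, 1]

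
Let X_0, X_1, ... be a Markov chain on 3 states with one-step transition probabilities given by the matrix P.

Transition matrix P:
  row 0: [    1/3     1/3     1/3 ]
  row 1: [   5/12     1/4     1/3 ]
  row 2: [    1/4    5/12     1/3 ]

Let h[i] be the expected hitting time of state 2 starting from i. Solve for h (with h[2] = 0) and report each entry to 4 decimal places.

h = [3.0000, 3.0000, 0.0000]

First-step conditioning: h[2] = 0; for i ≠ 2, h[i] = 1 + Σ_k P[i][k]·h[k].
  h[0] = 1 + 1/3·h[0] + 1/3·h[1]
  h[1] = 1 + 5/12·h[0] + 1/4·h[1]
Solving the 2×2 linear system over states ≠ 2 gives exactly h = [3, 3, 0] (h[2] = 0 is the target).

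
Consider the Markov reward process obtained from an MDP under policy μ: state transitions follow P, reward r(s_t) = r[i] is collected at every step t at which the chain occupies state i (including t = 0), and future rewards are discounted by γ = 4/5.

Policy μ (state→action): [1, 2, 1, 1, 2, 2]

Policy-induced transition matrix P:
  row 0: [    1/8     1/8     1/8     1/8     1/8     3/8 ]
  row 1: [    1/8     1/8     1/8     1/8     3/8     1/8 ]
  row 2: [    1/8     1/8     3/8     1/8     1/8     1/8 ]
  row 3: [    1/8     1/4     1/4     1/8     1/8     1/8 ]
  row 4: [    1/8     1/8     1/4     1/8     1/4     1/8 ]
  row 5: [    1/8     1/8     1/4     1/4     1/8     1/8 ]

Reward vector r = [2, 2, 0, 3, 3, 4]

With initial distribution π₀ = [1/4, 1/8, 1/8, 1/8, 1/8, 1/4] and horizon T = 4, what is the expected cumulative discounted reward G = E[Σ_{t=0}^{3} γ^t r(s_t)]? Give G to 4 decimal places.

G = 6.7906

t=0: π = [0.2500, 0.1250, 0.1250, 0.1250, 0.1250, 0.2500], E[r] = 2.5000, γ^t·E[r] = 2.500000, running G = 2.500000
t=1: π = [0.1250, 0.1406, 0.2188, 0.1563, 0.1719, 0.1875], E[r] = 2.2656, γ^t·E[r] = 1.812500, running G = 4.312500
t=2: π = [0.1250, 0.1445, 0.2441, 0.1484, 0.1816, 0.1563], E[r] = 2.1543, γ^t·E[r] = 1.378750, running G = 5.691250
t=3: π = [0.1250, 0.1436, 0.2468, 0.1445, 0.1838, 0.1563], E[r] = 2.1472, γ^t·E[r] = 1.099375, running G = 6.790625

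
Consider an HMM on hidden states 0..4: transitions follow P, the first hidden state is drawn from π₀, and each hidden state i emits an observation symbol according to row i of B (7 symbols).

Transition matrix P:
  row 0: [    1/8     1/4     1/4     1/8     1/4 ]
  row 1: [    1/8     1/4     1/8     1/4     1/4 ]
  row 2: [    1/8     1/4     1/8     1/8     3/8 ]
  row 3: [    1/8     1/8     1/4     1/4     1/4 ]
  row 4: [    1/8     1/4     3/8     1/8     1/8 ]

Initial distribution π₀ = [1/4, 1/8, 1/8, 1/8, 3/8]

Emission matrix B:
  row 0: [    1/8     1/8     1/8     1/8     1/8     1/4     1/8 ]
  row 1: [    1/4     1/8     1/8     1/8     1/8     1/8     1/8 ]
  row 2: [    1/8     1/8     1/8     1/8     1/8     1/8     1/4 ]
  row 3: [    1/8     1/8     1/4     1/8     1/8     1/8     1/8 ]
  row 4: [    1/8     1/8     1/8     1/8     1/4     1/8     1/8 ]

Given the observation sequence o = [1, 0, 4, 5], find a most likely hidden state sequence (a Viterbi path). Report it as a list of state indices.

path = [4, 2, 4, 2]

t=0: δ = [3.125e-02, 1.562e-02, 1.562e-02, 1.562e-02, 4.688e-02]  (obs o_0=1)
t=1: δ = [7.324e-04, 2.930e-03, 2.197e-03, 7.324e-04, 9.766e-04]  ψ = [4, 4, 4, 4, 0]  (obs o_1=0)
t=2: δ = [4.578e-05, 9.155e-05, 4.578e-05, 9.155e-05, 2.060e-04]  ψ = [1, 1, 1, 1, 2]  (obs o_2=4)
t=3: δ = [6.437e-06, 6.437e-06, 9.656e-06, 3.219e-06, 3.219e-06]  ψ = [4, 4, 4, 4, 4]  (obs o_3=5)
backtrack: best end state = 2; path = [4, 2, 4, 2]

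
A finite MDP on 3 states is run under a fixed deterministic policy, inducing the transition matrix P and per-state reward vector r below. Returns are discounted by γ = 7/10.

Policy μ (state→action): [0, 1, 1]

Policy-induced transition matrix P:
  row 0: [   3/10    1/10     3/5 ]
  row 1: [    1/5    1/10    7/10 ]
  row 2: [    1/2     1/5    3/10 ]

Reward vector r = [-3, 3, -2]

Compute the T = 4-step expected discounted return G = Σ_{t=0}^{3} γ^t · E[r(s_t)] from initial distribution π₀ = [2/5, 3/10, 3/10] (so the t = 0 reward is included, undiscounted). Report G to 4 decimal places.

t=0: π = [0.4000, 0.3000, 0.3000], E[r] = -0.9000, γ^t·E[r] = -0.900000, running G = -0.900000
t=1: π = [0.3300, 0.1300, 0.5400], E[r] = -1.6800, γ^t·E[r] = -1.176000, running G = -2.076000
t=2: π = [0.3950, 0.1540, 0.4510], E[r] = -1.6250, γ^t·E[r] = -0.796250, running G = -2.872250
t=3: π = [0.3748, 0.1451, 0.4801], E[r] = -1.6493, γ^t·E[r] = -0.565710, running G = -3.437960

G = -3.4380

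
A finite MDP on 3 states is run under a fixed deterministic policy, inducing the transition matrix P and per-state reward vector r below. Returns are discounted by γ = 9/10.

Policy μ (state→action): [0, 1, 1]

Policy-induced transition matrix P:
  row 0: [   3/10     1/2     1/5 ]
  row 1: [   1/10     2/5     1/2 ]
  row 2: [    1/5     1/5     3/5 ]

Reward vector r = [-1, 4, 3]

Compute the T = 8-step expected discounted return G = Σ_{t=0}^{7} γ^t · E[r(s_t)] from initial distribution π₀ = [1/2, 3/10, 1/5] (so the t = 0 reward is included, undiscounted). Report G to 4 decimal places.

t=0: π = [0.5000, 0.3000, 0.2000], E[r] = 1.3000, γ^t·E[r] = 1.300000, running G = 1.300000
t=1: π = [0.2200, 0.4100, 0.3700], E[r] = 2.5300, γ^t·E[r] = 2.277000, running G = 3.577000
t=2: π = [0.1810, 0.3480, 0.4710], E[r] = 2.6240, γ^t·E[r] = 2.125440, running G = 5.702440
t=3: π = [0.1833, 0.3239, 0.4928], E[r] = 2.5907, γ^t·E[r] = 1.888620, running G = 7.591060
t=4: π = [0.1859, 0.3198, 0.4943], E[r] = 2.5760, γ^t·E[r] = 1.690120, running G = 9.281180
t=5: π = [0.1866, 0.3197, 0.4936], E[r] = 2.5733, γ^t·E[r] = 1.519489, running G = 10.800669
t=6: π = [0.1867, 0.3199, 0.4934], E[r] = 2.5732, γ^t·E[r] = 1.367493, running G = 12.168163
t=7: π = [0.1867, 0.3200, 0.4933], E[r] = 2.5733, γ^t·E[r] = 1.230797, running G = 13.398960

G = 13.3990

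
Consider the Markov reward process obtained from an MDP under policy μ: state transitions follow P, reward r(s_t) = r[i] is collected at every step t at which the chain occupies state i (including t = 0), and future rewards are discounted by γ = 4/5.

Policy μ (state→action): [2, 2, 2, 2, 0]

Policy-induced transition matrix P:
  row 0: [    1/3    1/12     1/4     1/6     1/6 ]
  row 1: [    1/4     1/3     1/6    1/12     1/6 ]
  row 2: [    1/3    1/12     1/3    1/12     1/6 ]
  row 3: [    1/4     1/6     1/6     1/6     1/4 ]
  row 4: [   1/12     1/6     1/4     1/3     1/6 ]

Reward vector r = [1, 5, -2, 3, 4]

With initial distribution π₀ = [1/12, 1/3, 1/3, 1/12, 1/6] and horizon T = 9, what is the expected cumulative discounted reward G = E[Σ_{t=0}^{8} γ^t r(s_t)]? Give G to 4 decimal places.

t=0: π = [0.0833, 0.3333, 0.3333, 0.0833, 0.1667], E[r] = 2.0000, γ^t·E[r] = 2.000000, running G = 2.000000
t=1: π = [0.2569, 0.1875, 0.2431, 0.1389, 0.1736], E[r] = 1.8194, γ^t·E[r] = 1.455556, running G = 3.455556
t=2: π = [0.2627, 0.1563, 0.2431, 0.1597, 0.1782], E[r] = 1.7500, γ^t·E[r] = 1.120000, running G = 4.575556
t=3: π = [0.2624, 0.1506, 0.2439, 0.1631, 0.1800], E[r] = 1.7366, γ^t·E[r] = 0.889136, running G = 5.464691
t=4: π = [0.2622, 0.1496, 0.2442, 0.1638, 0.1803], E[r] = 1.7340, γ^t·E[r] = 0.710262, running G = 6.174953
t=5: π = [0.2622, 0.1494, 0.2442, 0.1639, 0.1803], E[r] = 1.7336, γ^t·E[r] = 0.568070, running G = 6.743023
t=6: π = [0.2621, 0.1494, 0.2442, 0.1639, 0.1803], E[r] = 1.7335, γ^t·E[r] = 0.454436, running G = 7.197459
t=7: π = [0.2621, 0.1494, 0.2442, 0.1639, 0.1803], E[r] = 1.7335, γ^t·E[r] = 0.363547, running G = 7.561006
t=8: π = [0.2621, 0.1494, 0.2442, 0.1639, 0.1803], E[r] = 1.7335, γ^t·E[r] = 0.290837, running G = 7.851842

G = 7.8518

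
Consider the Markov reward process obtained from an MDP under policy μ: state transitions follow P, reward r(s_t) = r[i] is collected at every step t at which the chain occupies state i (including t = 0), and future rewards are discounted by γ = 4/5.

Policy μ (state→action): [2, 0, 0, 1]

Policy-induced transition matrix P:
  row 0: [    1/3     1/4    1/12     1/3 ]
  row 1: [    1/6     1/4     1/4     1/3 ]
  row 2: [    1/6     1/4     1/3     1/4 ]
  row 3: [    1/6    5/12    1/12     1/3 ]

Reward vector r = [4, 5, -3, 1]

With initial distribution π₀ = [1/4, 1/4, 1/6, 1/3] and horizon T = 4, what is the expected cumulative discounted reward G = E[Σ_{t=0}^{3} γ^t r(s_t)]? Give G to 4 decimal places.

G = 6.2567

t=0: π = [0.2500, 0.2500, 0.1667, 0.3333], E[r] = 2.0833, γ^t·E[r] = 2.083333, running G = 2.083333
t=1: π = [0.2083, 0.3056, 0.1667, 0.3194], E[r] = 2.1806, γ^t·E[r] = 1.744444, running G = 3.827778
t=2: π = [0.2014, 0.3032, 0.1759, 0.3194], E[r] = 2.1134, γ^t·E[r] = 1.352593, running G = 5.180370
t=3: π = [0.2002, 0.3032, 0.1779, 0.3187], E[r] = 2.1022, γ^t·E[r] = 1.076346, running G = 6.256716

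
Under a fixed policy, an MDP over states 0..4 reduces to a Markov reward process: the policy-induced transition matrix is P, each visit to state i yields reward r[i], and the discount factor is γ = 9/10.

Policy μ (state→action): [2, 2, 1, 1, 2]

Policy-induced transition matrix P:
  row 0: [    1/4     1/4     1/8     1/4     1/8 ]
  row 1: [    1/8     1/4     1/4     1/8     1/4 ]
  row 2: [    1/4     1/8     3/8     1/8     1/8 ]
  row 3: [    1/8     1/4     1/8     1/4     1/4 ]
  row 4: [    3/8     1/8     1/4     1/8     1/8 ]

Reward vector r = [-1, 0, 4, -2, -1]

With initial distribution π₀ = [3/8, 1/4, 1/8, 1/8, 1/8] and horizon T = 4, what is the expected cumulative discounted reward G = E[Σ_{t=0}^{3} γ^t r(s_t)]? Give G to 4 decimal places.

G = 0.0365

t=0: π = [0.3750, 0.2500, 0.1250, 0.1250, 0.1250], E[r] = -0.2500, γ^t·E[r] = -0.250000, running G = -0.250000
t=1: π = [0.2188, 0.2188, 0.2031, 0.1875, 0.1719], E[r] = 0.0469, γ^t·E[r] = 0.042188, running G = -0.207813
t=2: π = [0.2207, 0.2031, 0.2246, 0.1758, 0.1758], E[r] = 0.1504, γ^t·E[r] = 0.121816, running G = -0.085996
t=3: π = [0.2246, 0.2000, 0.2285, 0.1746, 0.1724], E[r] = 0.1680, γ^t·E[r] = 0.122449, running G = 0.036453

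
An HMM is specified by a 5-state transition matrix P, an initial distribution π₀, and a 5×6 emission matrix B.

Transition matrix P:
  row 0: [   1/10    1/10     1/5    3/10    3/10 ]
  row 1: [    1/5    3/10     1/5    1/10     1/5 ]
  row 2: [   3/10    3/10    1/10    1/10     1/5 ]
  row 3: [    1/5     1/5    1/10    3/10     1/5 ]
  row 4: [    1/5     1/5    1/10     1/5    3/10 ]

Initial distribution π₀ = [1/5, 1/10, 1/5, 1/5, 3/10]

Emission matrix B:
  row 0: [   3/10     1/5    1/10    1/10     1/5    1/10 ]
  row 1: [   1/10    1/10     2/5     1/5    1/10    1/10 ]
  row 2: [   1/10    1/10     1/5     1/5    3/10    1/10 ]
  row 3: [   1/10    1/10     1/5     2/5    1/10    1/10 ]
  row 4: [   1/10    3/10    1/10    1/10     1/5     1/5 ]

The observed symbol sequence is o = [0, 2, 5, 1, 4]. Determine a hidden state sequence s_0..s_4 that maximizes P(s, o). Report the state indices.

path = [0, 3, 4, 4, 4]

t=0: δ = [6.000e-02, 1.000e-02, 2.000e-02, 2.000e-02, 3.000e-02]  (obs o_0=0)
t=1: δ = [6.000e-04, 2.400e-03, 2.400e-03, 3.600e-03, 1.800e-03]  ψ = [0, 0, 0, 0, 0]  (obs o_1=2)
t=2: δ = [7.200e-05, 7.200e-05, 4.800e-05, 1.080e-04, 1.440e-04]  ψ = [2, 1, 1, 3, 3]  (obs o_2=5)
t=3: δ = [5.760e-06, 2.880e-06, 1.440e-06, 3.240e-06, 1.296e-05]  ψ = [4, 4, 0, 3, 4]  (obs o_3=1)
t=4: δ = [5.184e-07, 2.592e-07, 3.888e-07, 2.592e-07, 7.776e-07]  ψ = [4, 4, 4, 4, 4]  (obs o_4=4)
backtrack: best end state = 4; path = [0, 3, 4, 4, 4]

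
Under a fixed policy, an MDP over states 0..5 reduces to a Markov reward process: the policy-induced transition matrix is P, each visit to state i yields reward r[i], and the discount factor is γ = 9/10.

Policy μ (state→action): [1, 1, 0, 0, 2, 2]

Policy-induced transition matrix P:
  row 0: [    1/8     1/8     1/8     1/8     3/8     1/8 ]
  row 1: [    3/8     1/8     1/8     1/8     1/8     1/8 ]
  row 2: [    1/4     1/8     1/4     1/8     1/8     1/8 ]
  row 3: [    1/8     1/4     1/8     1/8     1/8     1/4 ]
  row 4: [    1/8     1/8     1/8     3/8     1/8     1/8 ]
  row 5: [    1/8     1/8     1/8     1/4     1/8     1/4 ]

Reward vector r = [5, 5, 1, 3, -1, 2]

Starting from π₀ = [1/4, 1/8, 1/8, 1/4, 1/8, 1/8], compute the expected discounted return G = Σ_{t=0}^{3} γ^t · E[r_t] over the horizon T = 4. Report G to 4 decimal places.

G = 8.9700

t=0: π = [0.2500, 0.1250, 0.1250, 0.2500, 0.1250, 0.1250], E[r] = 2.8750, γ^t·E[r] = 2.875000, running G = 2.875000
t=1: π = [0.1719, 0.1563, 0.1406, 0.1719, 0.1875, 0.1719], E[r] = 2.4531, γ^t·E[r] = 2.207813, running G = 5.082813
t=2: π = [0.1816, 0.1465, 0.1426, 0.1934, 0.1680, 0.1680], E[r] = 2.5313, γ^t·E[r] = 2.050313, running G = 7.133125
t=3: π = [0.1794, 0.1492, 0.1428, 0.1880, 0.1704, 0.1702], E[r] = 2.5198, γ^t·E[r] = 1.836916, running G = 8.970041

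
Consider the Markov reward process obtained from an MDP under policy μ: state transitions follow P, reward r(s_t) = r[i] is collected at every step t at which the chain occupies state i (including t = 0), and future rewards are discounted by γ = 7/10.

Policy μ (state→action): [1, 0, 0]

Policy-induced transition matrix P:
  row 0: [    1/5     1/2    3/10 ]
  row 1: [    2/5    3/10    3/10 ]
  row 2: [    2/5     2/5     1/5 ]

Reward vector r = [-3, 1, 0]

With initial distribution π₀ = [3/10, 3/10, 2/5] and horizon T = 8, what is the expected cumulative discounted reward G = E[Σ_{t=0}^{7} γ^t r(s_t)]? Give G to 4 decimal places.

t=0: π = [0.3000, 0.3000, 0.4000], E[r] = -0.6000, γ^t·E[r] = -0.600000, running G = -0.600000
t=1: π = [0.3400, 0.4000, 0.2600], E[r] = -0.6200, γ^t·E[r] = -0.434000, running G = -1.034000
t=2: π = [0.3320, 0.3940, 0.2740], E[r] = -0.6020, γ^t·E[r] = -0.294980, running G = -1.328980
t=3: π = [0.3336, 0.3938, 0.2726], E[r] = -0.6070, γ^t·E[r] = -0.208201, running G = -1.537181
t=4: π = [0.3333, 0.3940, 0.2727], E[r] = -0.6059, γ^t·E[r] = -0.145467, running G = -1.682648
t=5: π = [0.3333, 0.3939, 0.2727], E[r] = -0.6061, γ^t·E[r] = -0.101868, running G = -1.784516
t=6: π = [0.3333, 0.3939, 0.2727], E[r] = -0.6061, γ^t·E[r] = -0.071301, running G = -1.855817
t=7: π = [0.3333, 0.3939, 0.2727], E[r] = -0.6061, γ^t·E[r] = -0.049912, running G = -1.905729

G = -1.9057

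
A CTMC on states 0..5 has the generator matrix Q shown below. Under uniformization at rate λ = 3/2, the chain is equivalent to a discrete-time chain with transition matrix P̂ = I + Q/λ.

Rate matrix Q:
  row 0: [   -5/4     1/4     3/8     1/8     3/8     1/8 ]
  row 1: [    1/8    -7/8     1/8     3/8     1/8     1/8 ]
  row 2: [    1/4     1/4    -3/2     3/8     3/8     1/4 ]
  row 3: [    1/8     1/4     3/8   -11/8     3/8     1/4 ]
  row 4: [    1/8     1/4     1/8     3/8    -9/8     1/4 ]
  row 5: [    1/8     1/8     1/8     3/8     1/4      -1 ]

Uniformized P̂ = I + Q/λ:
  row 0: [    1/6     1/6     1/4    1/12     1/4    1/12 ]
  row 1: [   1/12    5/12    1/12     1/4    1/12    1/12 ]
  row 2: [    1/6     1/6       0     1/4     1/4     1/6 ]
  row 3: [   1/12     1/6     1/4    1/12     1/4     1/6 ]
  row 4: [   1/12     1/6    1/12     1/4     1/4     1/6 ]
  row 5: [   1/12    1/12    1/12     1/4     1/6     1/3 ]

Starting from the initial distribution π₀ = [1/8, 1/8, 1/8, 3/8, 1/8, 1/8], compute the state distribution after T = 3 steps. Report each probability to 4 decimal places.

t=0: π = [0.1250, 0.1250, 0.1250, 0.3750, 0.1250, 0.1250]
t=1: π = [0.1042, 0.1875, 0.1563, 0.1667, 0.2188, 0.1667]
t=2: π = [0.1050, 0.1997, 0.1155, 0.2049, 0.2049, 0.1701]
t=3: π = [0.1017, 0.2024, 0.1254, 0.1984, 0.2025, 0.1696]

π = [0.1017, 0.2024, 0.1254, 0.1984, 0.2025, 0.1696]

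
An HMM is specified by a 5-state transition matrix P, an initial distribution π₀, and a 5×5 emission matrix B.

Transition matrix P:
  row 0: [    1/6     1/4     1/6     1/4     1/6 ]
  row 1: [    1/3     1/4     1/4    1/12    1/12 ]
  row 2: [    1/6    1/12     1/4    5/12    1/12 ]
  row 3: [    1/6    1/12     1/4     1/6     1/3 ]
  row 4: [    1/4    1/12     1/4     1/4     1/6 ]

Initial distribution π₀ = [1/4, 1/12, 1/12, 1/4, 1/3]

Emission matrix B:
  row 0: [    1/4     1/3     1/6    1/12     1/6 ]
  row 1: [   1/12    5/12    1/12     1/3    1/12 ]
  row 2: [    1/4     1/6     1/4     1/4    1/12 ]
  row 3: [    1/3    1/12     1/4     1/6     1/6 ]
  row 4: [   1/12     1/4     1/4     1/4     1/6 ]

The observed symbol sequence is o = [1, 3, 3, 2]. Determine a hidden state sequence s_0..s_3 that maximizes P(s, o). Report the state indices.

path = [0, 1, 2, 3]

t=0: δ = [8.333e-02, 3.472e-02, 1.389e-02, 2.083e-02, 8.333e-02]  (obs o_0=1)
t=1: δ = [1.736e-03, 6.944e-03, 5.208e-03, 3.472e-03, 3.472e-03]  ψ = [4, 0, 4, 0, 0]  (obs o_1=3)
t=2: δ = [1.929e-04, 5.787e-04, 4.340e-04, 3.617e-04, 2.894e-04]  ψ = [1, 1, 1, 2, 3]  (obs o_2=3)
t=3: δ = [3.215e-05, 1.206e-05, 3.617e-05, 4.521e-05, 3.014e-05]  ψ = [1, 1, 1, 2, 3]  (obs o_3=2)
backtrack: best end state = 3; path = [0, 1, 2, 3]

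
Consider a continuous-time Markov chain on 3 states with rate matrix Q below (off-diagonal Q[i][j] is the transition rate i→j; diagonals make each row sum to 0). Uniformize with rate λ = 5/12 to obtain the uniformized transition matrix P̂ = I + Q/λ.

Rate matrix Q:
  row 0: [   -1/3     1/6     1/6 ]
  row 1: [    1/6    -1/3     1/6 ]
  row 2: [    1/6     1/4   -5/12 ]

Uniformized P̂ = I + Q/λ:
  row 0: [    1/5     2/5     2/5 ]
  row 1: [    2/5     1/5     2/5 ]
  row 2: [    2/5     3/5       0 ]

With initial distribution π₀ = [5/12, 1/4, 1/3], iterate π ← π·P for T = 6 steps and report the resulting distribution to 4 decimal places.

π = [0.3333, 0.3808, 0.2859]

t=0: π = [0.4167, 0.2500, 0.3333]
t=1: π = [0.3167, 0.4167, 0.2667]
t=2: π = [0.3367, 0.3700, 0.2933]
t=3: π = [0.3327, 0.3847, 0.2827]
t=4: π = [0.3335, 0.3796, 0.2869]
t=5: π = [0.3333, 0.3815, 0.2852]
t=6: π = [0.3333, 0.3808, 0.2859]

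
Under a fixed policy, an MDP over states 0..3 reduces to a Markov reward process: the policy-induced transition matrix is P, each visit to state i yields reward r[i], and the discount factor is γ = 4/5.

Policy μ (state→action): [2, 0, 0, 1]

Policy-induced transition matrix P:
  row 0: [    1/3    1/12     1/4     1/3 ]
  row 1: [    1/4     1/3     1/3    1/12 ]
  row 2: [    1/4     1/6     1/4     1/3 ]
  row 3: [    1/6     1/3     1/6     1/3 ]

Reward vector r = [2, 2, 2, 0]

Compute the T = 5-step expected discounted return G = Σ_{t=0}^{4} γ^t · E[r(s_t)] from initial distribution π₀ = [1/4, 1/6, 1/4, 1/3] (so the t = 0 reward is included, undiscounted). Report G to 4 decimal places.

G = 4.7292

t=0: π = [0.2500, 0.1667, 0.2500, 0.3333], E[r] = 1.3333, γ^t·E[r] = 1.333333, running G = 1.333333
t=1: π = [0.2431, 0.2292, 0.2361, 0.2917], E[r] = 1.4167, γ^t·E[r] = 1.133333, running G = 2.466667
t=2: π = [0.2459, 0.2332, 0.2448, 0.2760], E[r] = 1.4479, γ^t·E[r] = 0.926667, running G = 3.393333
t=3: π = [0.2475, 0.2310, 0.2464, 0.2750], E[r] = 1.4499, γ^t·E[r] = 0.742370, running G = 4.135704
t=4: π = [0.2477, 0.2304, 0.2463, 0.2756], E[r] = 1.4489, γ^t·E[r] = 0.593452, running G = 4.729156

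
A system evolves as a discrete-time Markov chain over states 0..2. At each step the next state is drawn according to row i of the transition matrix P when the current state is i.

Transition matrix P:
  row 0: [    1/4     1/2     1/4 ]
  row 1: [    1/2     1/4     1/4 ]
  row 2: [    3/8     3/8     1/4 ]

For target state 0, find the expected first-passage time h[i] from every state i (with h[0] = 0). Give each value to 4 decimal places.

First-step conditioning: h[0] = 0; for i ≠ 0, h[i] = 1 + Σ_k P[i][k]·h[k].
  h[1] = 1 + 1/4·h[1] + 1/4·h[2]
  h[2] = 1 + 3/8·h[1] + 1/4·h[2]
Solving the 2×2 linear system over states ≠ 0 gives exactly h = [0, 32/15, 12/5] (h[0] = 0 is the target).

h = [0.0000, 2.1333, 2.4000]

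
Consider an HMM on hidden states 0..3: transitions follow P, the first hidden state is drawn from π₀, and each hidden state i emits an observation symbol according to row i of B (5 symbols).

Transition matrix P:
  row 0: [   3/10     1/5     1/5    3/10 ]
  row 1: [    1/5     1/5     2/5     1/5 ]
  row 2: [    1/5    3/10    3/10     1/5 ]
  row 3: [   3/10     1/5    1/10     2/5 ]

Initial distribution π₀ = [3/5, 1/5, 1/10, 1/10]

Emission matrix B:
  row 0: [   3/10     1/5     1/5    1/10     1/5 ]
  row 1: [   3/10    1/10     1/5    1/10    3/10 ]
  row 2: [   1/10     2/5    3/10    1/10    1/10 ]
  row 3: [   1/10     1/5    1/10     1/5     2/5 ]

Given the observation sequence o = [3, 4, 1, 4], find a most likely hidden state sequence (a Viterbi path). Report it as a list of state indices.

t=0: δ = [6.000e-02, 2.000e-02, 1.000e-02, 2.000e-02]  (obs o_0=3)
t=1: δ = [3.600e-03, 3.600e-03, 1.200e-03, 7.200e-03]  ψ = [0, 0, 0, 0]  (obs o_1=4)
t=2: δ = [4.320e-04, 1.440e-04, 5.760e-04, 5.760e-04]  ψ = [3, 3, 1, 3]  (obs o_2=1)
t=3: δ = [3.456e-05, 5.184e-05, 1.728e-05, 9.216e-05]  ψ = [3, 2, 2, 3]  (obs o_3=4)
backtrack: best end state = 3; path = [0, 3, 3, 3]

path = [0, 3, 3, 3]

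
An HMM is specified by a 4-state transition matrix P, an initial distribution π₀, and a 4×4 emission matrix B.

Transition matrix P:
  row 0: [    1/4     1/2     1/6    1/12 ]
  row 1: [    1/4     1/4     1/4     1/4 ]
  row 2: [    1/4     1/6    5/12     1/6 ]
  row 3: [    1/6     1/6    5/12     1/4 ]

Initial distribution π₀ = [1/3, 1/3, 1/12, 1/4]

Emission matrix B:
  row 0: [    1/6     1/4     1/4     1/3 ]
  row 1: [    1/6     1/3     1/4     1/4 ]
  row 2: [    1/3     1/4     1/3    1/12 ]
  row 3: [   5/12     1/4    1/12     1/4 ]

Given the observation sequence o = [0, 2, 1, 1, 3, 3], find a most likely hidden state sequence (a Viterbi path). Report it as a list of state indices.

t=0: δ = [5.556e-02, 5.556e-02, 2.778e-02, 1.042e-01]  (obs o_0=0)
t=1: δ = [4.340e-03, 6.944e-03, 1.447e-02, 2.170e-03]  ψ = [3, 0, 3, 3]  (obs o_1=2)
t=2: δ = [9.042e-04, 8.038e-04, 1.507e-03, 6.028e-04]  ψ = [2, 2, 2, 2]  (obs o_2=1)
t=3: δ = [9.419e-05, 1.507e-04, 1.570e-04, 6.279e-05]  ψ = [2, 0, 2, 2]  (obs o_3=1)
t=4: δ = [1.308e-05, 1.177e-05, 5.451e-06, 9.419e-06]  ψ = [2, 0, 2, 1]  (obs o_4=3)
t=5: δ = [1.090e-06, 1.635e-06, 3.270e-07, 7.359e-07]  ψ = [0, 0, 3, 1]  (obs o_5=3)
backtrack: best end state = 1; path = [3, 2, 2, 2, 0, 1]

path = [3, 2, 2, 2, 0, 1]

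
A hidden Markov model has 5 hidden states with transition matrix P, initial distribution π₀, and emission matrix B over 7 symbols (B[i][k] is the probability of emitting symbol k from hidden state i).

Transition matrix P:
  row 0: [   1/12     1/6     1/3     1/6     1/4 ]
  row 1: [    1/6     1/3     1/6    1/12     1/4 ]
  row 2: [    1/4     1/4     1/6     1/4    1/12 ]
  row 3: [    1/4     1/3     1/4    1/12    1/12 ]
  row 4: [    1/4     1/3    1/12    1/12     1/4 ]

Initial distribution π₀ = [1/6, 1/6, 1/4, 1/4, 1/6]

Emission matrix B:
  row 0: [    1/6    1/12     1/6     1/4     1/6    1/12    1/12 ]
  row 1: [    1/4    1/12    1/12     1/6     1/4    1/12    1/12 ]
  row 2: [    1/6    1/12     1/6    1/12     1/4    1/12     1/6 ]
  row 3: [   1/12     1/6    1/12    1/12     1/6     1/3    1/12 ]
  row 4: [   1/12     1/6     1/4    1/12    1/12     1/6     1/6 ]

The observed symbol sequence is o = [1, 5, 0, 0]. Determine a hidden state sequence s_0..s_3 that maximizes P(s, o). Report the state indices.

path = [2, 3, 1, 1]

t=0: δ = [1.389e-02, 1.389e-02, 2.083e-02, 4.167e-02, 2.778e-02]  (obs o_0=1)
t=1: δ = [8.681e-04, 1.157e-03, 8.681e-04, 1.736e-03, 1.157e-03]  ψ = [3, 3, 3, 2, 4]  (obs o_1=5)
t=2: δ = [7.234e-05, 1.447e-04, 7.234e-05, 1.808e-05, 2.411e-05]  ψ = [3, 3, 3, 2, 1]  (obs o_2=0)
t=3: δ = [4.019e-06, 1.206e-05, 4.019e-06, 1.507e-06, 3.014e-06]  ψ = [1, 1, 0, 2, 1]  (obs o_3=0)
backtrack: best end state = 1; path = [2, 3, 1, 1]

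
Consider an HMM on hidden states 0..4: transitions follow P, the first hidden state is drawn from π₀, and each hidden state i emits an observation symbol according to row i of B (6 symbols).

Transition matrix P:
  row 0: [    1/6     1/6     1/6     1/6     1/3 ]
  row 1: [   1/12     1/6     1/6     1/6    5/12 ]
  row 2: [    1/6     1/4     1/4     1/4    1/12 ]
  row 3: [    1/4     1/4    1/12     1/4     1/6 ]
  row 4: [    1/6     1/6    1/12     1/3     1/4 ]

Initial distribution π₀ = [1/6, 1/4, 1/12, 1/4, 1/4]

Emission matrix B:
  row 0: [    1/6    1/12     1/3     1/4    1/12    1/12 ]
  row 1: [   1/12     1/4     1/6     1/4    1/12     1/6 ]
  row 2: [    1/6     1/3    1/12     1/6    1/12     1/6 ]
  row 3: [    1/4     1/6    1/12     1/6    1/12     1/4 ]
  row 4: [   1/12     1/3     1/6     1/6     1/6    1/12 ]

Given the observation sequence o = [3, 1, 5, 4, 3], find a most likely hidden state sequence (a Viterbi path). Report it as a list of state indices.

t=0: δ = [4.167e-02, 6.250e-02, 1.389e-02, 4.167e-02, 4.167e-02]  (obs o_0=3)
t=1: δ = [8.681e-04, 2.604e-03, 3.472e-03, 2.315e-03, 8.681e-03]  ψ = [3, 1, 1, 4, 1]  (obs o_1=1)
t=2: δ = [1.206e-04, 2.411e-04, 1.447e-04, 7.234e-04, 1.808e-04]  ψ = [4, 4, 2, 4, 4]  (obs o_2=5)
t=3: δ = [1.507e-05, 1.507e-05, 5.023e-06, 1.507e-05, 2.009e-05]  ψ = [3, 3, 3, 3, 3]  (obs o_3=4)
t=4: δ = [9.419e-07, 9.419e-07, 4.186e-07, 1.116e-06, 1.047e-06]  ψ = [3, 3, 0, 4, 1]  (obs o_4=3)
backtrack: best end state = 3; path = [1, 4, 3, 4, 3]

path = [1, 4, 3, 4, 3]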